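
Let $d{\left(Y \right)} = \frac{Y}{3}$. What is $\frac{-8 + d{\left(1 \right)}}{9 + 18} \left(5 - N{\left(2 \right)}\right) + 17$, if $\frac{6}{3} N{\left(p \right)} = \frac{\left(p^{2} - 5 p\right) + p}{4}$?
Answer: $\frac{2501}{162} \approx 15.438$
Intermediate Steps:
$d{\left(Y \right)} = \frac{Y}{3}$ ($d{\left(Y \right)} = Y \frac{1}{3} = \frac{Y}{3}$)
$N{\left(p \right)} = - \frac{p}{2} + \frac{p^{2}}{8}$ ($N{\left(p \right)} = \frac{\left(\left(p^{2} - 5 p\right) + p\right) \frac{1}{4}}{2} = \frac{\left(p^{2} - 4 p\right) \frac{1}{4}}{2} = \frac{- p + \frac{p^{2}}{4}}{2} = - \frac{p}{2} + \frac{p^{2}}{8}$)
$\frac{-8 + d{\left(1 \right)}}{9 + 18} \left(5 - N{\left(2 \right)}\right) + 17 = \frac{-8 + \frac{1}{3} \cdot 1}{9 + 18} \left(5 - \frac{1}{8} \cdot 2 \left(-4 + 2\right)\right) + 17 = \frac{-8 + \frac{1}{3}}{27} \left(5 - \frac{1}{8} \cdot 2 \left(-2\right)\right) + 17 = \left(- \frac{23}{3}\right) \frac{1}{27} \left(5 - - \frac{1}{2}\right) + 17 = - \frac{23 \left(5 + \frac{1}{2}\right)}{81} + 17 = \left(- \frac{23}{81}\right) \frac{11}{2} + 17 = - \frac{253}{162} + 17 = \frac{2501}{162}$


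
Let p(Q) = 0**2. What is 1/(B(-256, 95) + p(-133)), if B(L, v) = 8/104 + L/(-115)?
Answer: 1495/3443 ≈ 0.43421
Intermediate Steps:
p(Q) = 0
B(L, v) = 1/13 - L/115 (B(L, v) = 8*(1/104) + L*(-1/115) = 1/13 - L/115)
1/(B(-256, 95) + p(-133)) = 1/((1/13 - 1/115*(-256)) + 0) = 1/((1/13 + 256/115) + 0) = 1/(3443/1495 + 0) = 1/(3443/1495) = 1495/3443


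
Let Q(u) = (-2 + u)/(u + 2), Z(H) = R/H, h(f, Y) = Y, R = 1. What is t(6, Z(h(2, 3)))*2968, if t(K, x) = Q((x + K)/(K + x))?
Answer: -2968/3 ≈ -989.33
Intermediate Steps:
Z(H) = 1/H
Q(u) = (-2 + u)/(2 + u)
t(K, x) = -1/3 (t(K, x) = (-2 + (x + K)/(K + x))/(2 + (x + K)/(K + x)) = (-2 + (K + x)/(K + x))/(2 + (K + x)/(K + x)) = (-2 + 1)/(2 + 1) = -1/3)
t(6, Z(h(2, 3)))*2968 = -1/3*2968 = -2968/3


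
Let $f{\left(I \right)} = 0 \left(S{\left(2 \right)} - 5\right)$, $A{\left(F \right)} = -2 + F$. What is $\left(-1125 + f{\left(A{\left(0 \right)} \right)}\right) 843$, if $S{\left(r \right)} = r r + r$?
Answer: $-948375$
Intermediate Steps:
$S{\left(r \right)} = r + r^{2}$ ($S{\left(r \right)} = r^{2} + r = r + r^{2}$)
$f{\left(I \right)} = 0$ ($f{\left(I \right)} = 0 \left(2 \left(1 + 2\right) - 5\right) = 0 \left(2 \cdot 3 - 5\right) = 0 \left(6 - 5\right) = 0 \cdot 1 = 0$)
$\left(-1125 + f{\left(A{\left(0 \right)} \right)}\right) 843 = \left(-1125 + 0\right) 843 = \left(-1125\right) 843 = -948375$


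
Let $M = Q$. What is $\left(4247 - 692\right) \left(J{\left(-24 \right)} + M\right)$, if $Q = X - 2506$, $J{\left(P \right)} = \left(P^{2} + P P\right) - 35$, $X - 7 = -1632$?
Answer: $-10714770$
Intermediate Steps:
$X = -1625$ ($X = 7 - 1632 = -1625$)
$J{\left(P \right)} = -35 + 2 P^{2}$ ($J{\left(P \right)} = \left(P^{2} + P^{2}\right) - 35 = 2 P^{2} - 35 = -35 + 2 P^{2}$)
$Q = -4131$ ($Q = -1625 - 2506 = -4131$)
$M = -4131$
$\left(4247 - 692\right) \left(J{\left(-24 \right)} + M\right) = \left(4247 - 692\right) \left(\left(-35 + 2 \left(-24\right)^{2}\right) - 4131\right) = 3555 \left(\left(-35 + 2 \cdot 576\right) - 4131\right) = 3555 \left(\left(-35 + 1152\right) - 4131\right) = 3555 \left(1117 - 4131\right) = 3555 \left(-3014\right) = -10714770$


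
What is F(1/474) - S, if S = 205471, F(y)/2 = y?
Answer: -48696626/237 ≈ -2.0547e+5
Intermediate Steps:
F(y) = 2*y
F(1/474) - S = 2/474 - 1*205471 = 2*(1/474) - 205471 = 1/237 - 205471 = -48696626/237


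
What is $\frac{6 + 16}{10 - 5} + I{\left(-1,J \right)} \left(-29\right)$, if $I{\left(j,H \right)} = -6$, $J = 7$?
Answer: $\frac{892}{5} \approx 178.4$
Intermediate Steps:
$\frac{6 + 16}{10 - 5} + I{\left(-1,J \right)} \left(-29\right) = \frac{6 + 16}{10 - 5} - -174 = \frac{22}{5} + 174 = \frac{892}{5}$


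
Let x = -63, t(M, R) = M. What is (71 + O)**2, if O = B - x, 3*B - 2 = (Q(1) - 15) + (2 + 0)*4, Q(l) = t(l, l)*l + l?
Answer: 17689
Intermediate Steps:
Q(l) = l + l**2 (Q(l) = l*l + l = l**2 + l = l + l**2)
B = -1 (B = 2/3 + ((1*(1 + 1) - 15) + (2 + 0)*4)/3 = 2/3 + ((1*2 - 15) + 2*4)/3 = 2/3 + ((2 - 15) + 8)/3 = 2/3 + (-13 + 8)/3 = 2/3 + (1/3)*(-5) = 2/3 - 5/3 = -1)
O = 62 (O = -1 - 1*(-63) = -1 + 63 = 62)
(71 + O)**2 = (71 + 62)**2 = 133**2 = 17689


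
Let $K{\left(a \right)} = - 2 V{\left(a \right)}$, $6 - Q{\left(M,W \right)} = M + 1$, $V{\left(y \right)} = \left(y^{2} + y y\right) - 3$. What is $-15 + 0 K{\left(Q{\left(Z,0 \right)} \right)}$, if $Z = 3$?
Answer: $-15$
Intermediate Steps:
$V{\left(y \right)} = -3 + 2 y^{2}$ ($V{\left(y \right)} = \left(y^{2} + y^{2}\right) - 3 = 2 y^{2} - 3 = -3 + 2 y^{2}$)
$Q{\left(M,W \right)} = 5 - M$ ($Q{\left(M,W \right)} = 6 - \left(M + 1\right) = 6 - \left(1 + M\right) = 5 - M$)
$K{\left(a \right)} = 6 - 4 a^{2}$ ($K{\left(a \right)} = - 2 \left(-3 + 2 a^{2}\right) = 6 - 4 a^{2}$)
$-15 + 0 K{\left(Q{\left(Z,0 \right)} \right)} = -15 + 0 \left(6 - 4 \left(5 - 3\right)^{2}\right) = -15 + 0 \left(6 - 4 \cdot 2^{2}\right) = -15 + 0 \left(6 - 16\right) = -15 + 0 \left(-10\right) = -15 + 0 = -15$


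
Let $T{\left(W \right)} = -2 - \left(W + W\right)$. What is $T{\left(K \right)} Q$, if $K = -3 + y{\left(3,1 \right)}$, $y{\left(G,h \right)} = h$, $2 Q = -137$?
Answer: $-137$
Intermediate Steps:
$Q = - \frac{137}{2}$ ($Q = \frac{1}{2} \left(-137\right) = - \frac{137}{2} \approx -68.5$)
$K = -2$ ($K = -3 + 1 = -2$)
$T{\left(W \right)} = -2 - 2 W$
$T{\left(K \right)} Q = \left(-2 - -4\right) \left(- \frac{137}{2}\right) = \left(-2 + 4\right) \left(- \frac{137}{2}\right) = 2 \left(- \frac{137}{2}\right) = -137$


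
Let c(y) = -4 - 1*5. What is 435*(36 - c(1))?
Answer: 19575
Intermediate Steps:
c(y) = -9 (c(y) = -4 - 5 = -9)
435*(36 - c(1)) = 435*(36 - 1*(-9)) = 435*(36 + 9) = 435*45 = 19575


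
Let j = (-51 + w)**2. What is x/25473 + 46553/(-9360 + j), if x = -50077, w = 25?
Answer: -124670249/17015964 ≈ -7.3267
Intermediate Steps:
j = 676 (j = (-51 + 25)**2 = (-26)**2 = 676)
x/25473 + 46553/(-9360 + j) = -50077/25473 + 46553/(-9360 + 676) = -50077*1/25473 + 46553/(-8684) = -50077/25473 + 46553*(-1/8684) = -50077/25473 - 3581/668 = -124670249/17015964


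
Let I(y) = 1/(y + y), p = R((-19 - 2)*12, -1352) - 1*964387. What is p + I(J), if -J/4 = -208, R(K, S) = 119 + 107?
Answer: -1604363903/1664 ≈ -9.6416e+5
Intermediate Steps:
R(K, S) = 226
J = 832 (J = -4*(-208) = 832)
p = -964161 (p = 226 - 1*964387 = 226 - 964387 = -964161)
I(y) = 1/(2*y)
p + I(J) = -964161 + (½)/832 = -964161 + (½)*(1/832) = -964161 + 1/1664 = -1604363903/1664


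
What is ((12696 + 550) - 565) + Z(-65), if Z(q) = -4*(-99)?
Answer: 13077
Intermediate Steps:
Z(q) = 396
((12696 + 550) - 565) + Z(-65) = ((12696 + 550) - 565) + 396 = (13246 - 565) + 396 = 12681 + 396 = 13077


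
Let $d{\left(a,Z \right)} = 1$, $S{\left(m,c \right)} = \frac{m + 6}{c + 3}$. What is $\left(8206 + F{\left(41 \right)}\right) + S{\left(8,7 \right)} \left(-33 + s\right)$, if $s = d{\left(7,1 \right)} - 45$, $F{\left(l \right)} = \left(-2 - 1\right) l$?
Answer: $\frac{39876}{5} \approx 7975.2$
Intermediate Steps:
$S{\left(m,c \right)} = \frac{6 + m}{3 + c}$
$F{\left(l \right)} = - 3 l$
$s = -44$ ($s = 1 - 45 = -44$)
$\left(8206 + F{\left(41 \right)}\right) + S{\left(8,7 \right)} \left(-33 + s\right) = \left(8206 - 123\right) + \frac{6 + 8}{3 + 7} \left(-33 - 44\right) = \left(8206 - 123\right) + \frac{1}{10} \cdot 14 \left(-77\right) = 8083 + \frac{1}{10} \cdot 14 \left(-77\right) = 8083 + \frac{7}{5} \left(-77\right) = 8083 - \frac{539}{5} = \frac{39876}{5}$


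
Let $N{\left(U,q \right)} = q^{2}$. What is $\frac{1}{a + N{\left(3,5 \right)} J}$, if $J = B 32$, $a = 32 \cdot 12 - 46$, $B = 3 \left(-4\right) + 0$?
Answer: $- \frac{1}{9262} \approx -0.00010797$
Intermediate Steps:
$B = -12$ ($B = -12 + 0 = -12$)
$a = 338$ ($a = 384 - 46 = 338$)
$J = -384$ ($J = \left(-12\right) 32 = -384$)
$\frac{1}{a + N{\left(3,5 \right)} J} = \frac{1}{338 + 5^{2} \left(-384\right)} = \frac{1}{338 + 25 \left(-384\right)} = \frac{1}{338 - 9600} = \frac{1}{-9262} = - \frac{1}{9262}$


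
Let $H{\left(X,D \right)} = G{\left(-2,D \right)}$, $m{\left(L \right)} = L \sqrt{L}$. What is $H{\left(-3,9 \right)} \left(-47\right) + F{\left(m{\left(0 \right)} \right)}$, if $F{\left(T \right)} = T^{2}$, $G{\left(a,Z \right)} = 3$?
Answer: $-141$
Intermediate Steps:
$m{\left(L \right)} = L^{\frac{3}{2}}$
$H{\left(X,D \right)} = 3$
$H{\left(-3,9 \right)} \left(-47\right) + F{\left(m{\left(0 \right)} \right)} = 3 \left(-47\right) + \left(0^{\frac{3}{2}}\right)^{2} = -141 + 0^{2} = -141 + 0 = -141$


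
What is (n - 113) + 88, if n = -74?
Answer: -99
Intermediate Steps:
(n - 113) + 88 = (-74 - 113) + 88 = -187 + 88 = -99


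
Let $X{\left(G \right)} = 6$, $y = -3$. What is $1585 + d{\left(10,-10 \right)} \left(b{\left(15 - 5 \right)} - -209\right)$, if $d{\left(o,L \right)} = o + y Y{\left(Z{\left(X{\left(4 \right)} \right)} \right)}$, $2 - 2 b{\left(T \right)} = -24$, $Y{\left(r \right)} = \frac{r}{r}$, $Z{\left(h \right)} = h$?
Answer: $3139$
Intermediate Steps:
$Y{\left(r \right)} = 1$
$b{\left(T \right)} = 13$ ($b{\left(T \right)} = 1 - -12 = 1 + 12 = 13$)
$d{\left(o,L \right)} = -3 + o$ ($d{\left(o,L \right)} = o - 3 = -3 + o$)
$1585 + d{\left(10,-10 \right)} \left(b{\left(15 - 5 \right)} - -209\right) = 1585 + \left(-3 + 10\right) \left(13 - -209\right) = 1585 + 7 \left(13 + 209\right) = 1585 + 7 \cdot 222 = 1585 + 1554 = 3139$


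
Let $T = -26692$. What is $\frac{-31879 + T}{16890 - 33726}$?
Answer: $\frac{58571}{16836} \approx 3.4789$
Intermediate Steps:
$\frac{-31879 + T}{16890 - 33726} = \frac{-31879 - 26692}{16890 - 33726} = - \frac{58571}{-16836} = \left(-58571\right) \left(- \frac{1}{16836}\right) = \frac{58571}{16836}$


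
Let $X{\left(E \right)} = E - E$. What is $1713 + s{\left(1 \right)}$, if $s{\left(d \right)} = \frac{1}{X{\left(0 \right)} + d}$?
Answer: $1714$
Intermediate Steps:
$X{\left(E \right)} = 0$
$s{\left(d \right)} = \frac{1}{d}$ ($s{\left(d \right)} = \frac{1}{0 + d} = \frac{1}{d}$)
$1713 + s{\left(1 \right)} = 1713 + 1^{-1} = 1713 + 1 = 1714$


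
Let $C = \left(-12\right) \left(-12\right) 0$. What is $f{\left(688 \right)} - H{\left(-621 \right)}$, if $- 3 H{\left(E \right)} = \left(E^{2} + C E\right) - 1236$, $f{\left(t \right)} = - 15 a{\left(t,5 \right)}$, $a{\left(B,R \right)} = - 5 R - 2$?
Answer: $128540$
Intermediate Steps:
$a{\left(B,R \right)} = -2 - 5 R$
$C = 0$ ($C = 144 \cdot 0 = 0$)
$f{\left(t \right)} = 405$ ($f{\left(t \right)} = - 15 \left(-2 - 25\right) = \left(-15\right) \left(-27\right) = 405$)
$H{\left(E \right)} = 412 - \frac{E^{2}}{3}$ ($H{\left(E \right)} = - \frac{\left(E^{2} + 0 E\right) - 1236}{3} = - \frac{\left(E^{2} + 0\right) - 1236}{3} = - \frac{E^{2} - 1236}{3} = - \frac{-1236 + E^{2}}{3} = 412 - \frac{E^{2}}{3}$)
$f{\left(688 \right)} - H{\left(-621 \right)} = 405 - \left(412 - \frac{\left(-621\right)^{2}}{3}\right) = 405 - \left(412 - 128547\right) = 405 - -128135 = 405 + 128135 = 128540$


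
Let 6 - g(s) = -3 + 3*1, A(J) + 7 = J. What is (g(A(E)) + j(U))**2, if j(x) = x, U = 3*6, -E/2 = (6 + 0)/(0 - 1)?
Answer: 576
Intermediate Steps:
E = 12 (E = -2*(6 + 0)/(0 - 1) = -12/(-1) = -12*(-1) = -2*(-6) = 12)
A(J) = -7 + J
U = 18
g(s) = 6 (g(s) = 6 - (-3 + 3*1) = 6 - (-3 + 3) = 6 - 1*0 = 6 + 0 = 6)
(g(A(E)) + j(U))**2 = (6 + 18)**2 = 24**2 = 576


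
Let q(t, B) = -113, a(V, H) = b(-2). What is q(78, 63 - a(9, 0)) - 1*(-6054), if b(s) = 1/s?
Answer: 5941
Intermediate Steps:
a(V, H) = -½ (a(V, H) = 1/(-2) = -½)
q(78, 63 - a(9, 0)) - 1*(-6054) = -113 - 1*(-6054) = -113 + 6054 = 5941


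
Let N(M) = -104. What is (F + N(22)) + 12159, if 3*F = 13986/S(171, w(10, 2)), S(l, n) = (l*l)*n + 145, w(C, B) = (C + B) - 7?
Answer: 882126956/73175 ≈ 12055.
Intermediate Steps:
w(C, B) = -7 + B + C (w(C, B) = (B + C) - 7 = -7 + B + C)
S(l, n) = 145 + n*l² (S(l, n) = l²*n + 145 = n*l² + 145 = 145 + n*l²)
F = 2331/73175 (F = (13986/(145 + (-7 + 2 + 10)*171²))/3 = (13986/(145 + 5*29241))/3 = (13986/(145 + 146205))/3 = (13986/146350)/3 = (13986*(1/146350))/3 = (⅓)*(6993/73175) = 2331/73175 ≈ 0.031855)
(F + N(22)) + 12159 = (2331/73175 - 104) + 12159 = -7607869/73175 + 12159 = 882126956/73175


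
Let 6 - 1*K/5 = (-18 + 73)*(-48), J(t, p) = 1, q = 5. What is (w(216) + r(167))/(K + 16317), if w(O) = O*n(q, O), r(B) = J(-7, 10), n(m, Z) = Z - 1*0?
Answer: 46657/29547 ≈ 1.5791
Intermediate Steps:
n(m, Z) = Z (n(m, Z) = Z + 0 = Z)
r(B) = 1
w(O) = O**2 (w(O) = O*O = O**2)
K = 13230 (K = 30 - 5*(-18 + 73)*(-48) = 30 - 275*(-48) = 30 - 5*(-2640) = 30 + 13200 = 13230)
(w(216) + r(167))/(K + 16317) = (216**2 + 1)/(13230 + 16317) = (46656 + 1)/29547 = 46657*(1/29547) = 46657/29547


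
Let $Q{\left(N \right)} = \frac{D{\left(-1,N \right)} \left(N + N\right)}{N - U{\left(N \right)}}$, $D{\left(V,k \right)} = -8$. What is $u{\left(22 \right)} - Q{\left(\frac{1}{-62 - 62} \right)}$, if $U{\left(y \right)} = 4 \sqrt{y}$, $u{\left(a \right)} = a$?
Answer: $\frac{2 \left(- 19 i + 88 \sqrt{31}\right)}{- i + 8 \sqrt{31}} \approx 22.008 - 0.35903 i$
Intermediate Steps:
$Q{\left(N \right)} = - \frac{16 N}{N - 4 \sqrt{N}}$ ($Q{\left(N \right)} = \frac{\left(-8\right) \left(N + N\right)}{N - 4 \sqrt{N}} = \frac{\left(-8\right) 2 N}{N - 4 \sqrt{N}} = \frac{\left(-16\right) N}{N - 4 \sqrt{N}} = - \frac{16 N}{N - 4 \sqrt{N}}$)
$u{\left(22 \right)} - Q{\left(\frac{1}{-62 - 62} \right)} = 22 - \frac{16}{\left(-62 - 62\right) \left(- \frac{1}{-62 - 62} + 4 \sqrt{\frac{1}{-62 - 62}}\right)} = 22 - \frac{16}{\left(-124\right) \left(- \frac{1}{-124} + 4 \sqrt{\frac{1}{-124}}\right)} = 22 - 16 \left(- \frac{1}{124}\right) \frac{1}{\left(-1\right) \left(- \frac{1}{124}\right) + 4 \sqrt{- \frac{1}{124}}} = 22 - 16 \left(- \frac{1}{124}\right) \frac{1}{\frac{1}{124} + 4 \frac{i \sqrt{31}}{62}} = 22 - 16 \left(- \frac{1}{124}\right) \frac{1}{\frac{1}{124} + \frac{2 i \sqrt{31}}{31}} = 22 - - \frac{4}{31 \left(\frac{1}{124} + \frac{2 i \sqrt{31}}{31}\right)} = 22 + \frac{4}{31 \left(\frac{1}{124} + \frac{2 i \sqrt{31}}{31}\right)}$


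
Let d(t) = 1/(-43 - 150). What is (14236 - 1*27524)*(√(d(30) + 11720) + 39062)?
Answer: -519055856 - 13288*√436558087/193 ≈ -5.2049e+8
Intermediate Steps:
d(t) = -1/193 (d(t) = 1/(-193) = -1/193)
(14236 - 1*27524)*(√(d(30) + 11720) + 39062) = (14236 - 1*27524)*(√(-1/193 + 11720) + 39062) = (14236 - 27524)*(√(2261959/193) + 39062) = -13288*(√436558087/193 + 39062) = -13288*(39062 + √436558087/193) = -519055856 - 13288*√436558087/193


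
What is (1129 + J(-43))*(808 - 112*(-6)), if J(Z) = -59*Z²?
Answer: -159783760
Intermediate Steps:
(1129 + J(-43))*(808 - 112*(-6)) = (1129 - 59*(-43)²)*(808 - 112*(-6)) = (1129 - 59*1849)*(808 + 672) = (1129 - 109091)*1480 = -107962*1480 = -159783760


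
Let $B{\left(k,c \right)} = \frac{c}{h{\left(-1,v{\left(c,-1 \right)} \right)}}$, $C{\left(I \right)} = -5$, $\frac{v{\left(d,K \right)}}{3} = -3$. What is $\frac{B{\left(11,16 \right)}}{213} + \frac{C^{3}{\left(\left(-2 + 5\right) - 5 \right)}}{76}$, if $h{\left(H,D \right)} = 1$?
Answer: $- \frac{25409}{16188} \approx -1.5696$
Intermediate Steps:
$v{\left(d,K \right)} = -9$ ($v{\left(d,K \right)} = 3 \left(-3\right) = -9$)
$B{\left(k,c \right)} = c$ ($B{\left(k,c \right)} = \frac{c}{1} = c 1 = c$)
$\frac{B{\left(11,16 \right)}}{213} + \frac{C^{3}{\left(\left(-2 + 5\right) - 5 \right)}}{76} = \frac{16}{213} + \frac{\left(-5\right)^{3}}{76} = 16 \cdot \frac{1}{213} - \frac{125}{76} = \frac{16}{213} - \frac{125}{76} = - \frac{25409}{16188}$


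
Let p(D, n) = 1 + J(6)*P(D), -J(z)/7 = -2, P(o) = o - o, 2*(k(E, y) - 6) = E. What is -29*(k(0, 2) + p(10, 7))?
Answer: -203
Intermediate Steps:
k(E, y) = 6 + E/2
P(o) = 0
J(z) = 14 (J(z) = -7*(-2) = 14)
p(D, n) = 1 (p(D, n) = 1 + 14*0 = 1 + 0 = 1)
-29*(k(0, 2) + p(10, 7)) = -29*((6 + (½)*0) + 1) = -29*((6 + 0) + 1) = -29*(6 + 1) = -29*7 = -203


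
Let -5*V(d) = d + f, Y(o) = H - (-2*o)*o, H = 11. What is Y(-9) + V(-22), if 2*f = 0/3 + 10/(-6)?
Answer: 5327/30 ≈ 177.57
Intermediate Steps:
f = -5/6 (f = (0/3 + 10/(-6))/2 = (0*(1/3) + 10*(-1/6))/2 = (0 - 5/3)/2 = (1/2)*(-5/3) = -5/6 ≈ -0.83333)
Y(o) = 11 + 2*o**2 (Y(o) = 11 - (-2*o)*o = 11 - (-2)*o**2 = 11 + 2*o**2)
V(d) = 1/6 - d/5 (V(d) = -(d - 5/6)/5 = -(-5/6 + d)/5 = 1/6 - d/5)
Y(-9) + V(-22) = (11 + 2*(-9)**2) + (1/6 - 1/5*(-22)) = (11 + 2*81) + (1/6 + 22/5) = (11 + 162) + 137/30 = 173 + 137/30 = 5327/30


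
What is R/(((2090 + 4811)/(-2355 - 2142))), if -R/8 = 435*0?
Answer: 0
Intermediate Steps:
R = 0 (R = -3480*0 = -8*0 = 0)
R/(((2090 + 4811)/(-2355 - 2142))) = 0/(((2090 + 4811)/(-2355 - 2142))) = 0/((6901/(-4497))) = 0/((6901*(-1/4497))) = 0/(-6901/4497) = 0*(-4497/6901) = 0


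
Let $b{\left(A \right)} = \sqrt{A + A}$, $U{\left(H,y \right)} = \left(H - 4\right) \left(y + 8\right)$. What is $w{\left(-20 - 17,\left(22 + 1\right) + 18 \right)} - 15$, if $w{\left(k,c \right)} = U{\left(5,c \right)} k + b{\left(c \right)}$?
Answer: $-1828 + \sqrt{82} \approx -1818.9$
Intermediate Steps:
$U{\left(H,y \right)} = \left(-4 + H\right) \left(8 + y\right)$
$b{\left(A \right)} = \sqrt{2} \sqrt{A}$ ($b{\left(A \right)} = \sqrt{2 A} = \sqrt{2} \sqrt{A}$)
$w{\left(k,c \right)} = k \left(8 + c\right) + \sqrt{2} \sqrt{c}$ ($w{\left(k,c \right)} = \left(-32 - 4 c + 8 \cdot 5 + 5 c\right) k + \sqrt{2} \sqrt{c} = \left(-32 - 4 c + 40 + 5 c\right) k + \sqrt{2} \sqrt{c} = \left(8 + c\right) k + \sqrt{2} \sqrt{c} = k \left(8 + c\right) + \sqrt{2} \sqrt{c}$)
$w{\left(-20 - 17,\left(22 + 1\right) + 18 \right)} - 15 = \left(\left(-20 - 17\right) \left(8 + \left(\left(22 + 1\right) + 18\right)\right) + \sqrt{2} \sqrt{\left(22 + 1\right) + 18}\right) - 15 = \left(- 37 \left(8 + \left(23 + 18\right)\right) + \sqrt{2} \sqrt{23 + 18}\right) - 15 = \left(- 37 \left(8 + 41\right) + \sqrt{2} \sqrt{41}\right) - 15 = \left(\left(-37\right) 49 + \sqrt{82}\right) - 15 = \left(-1813 + \sqrt{82}\right) - 15 = -1828 + \sqrt{82}$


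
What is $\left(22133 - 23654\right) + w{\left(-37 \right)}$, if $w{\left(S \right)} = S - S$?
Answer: $-1521$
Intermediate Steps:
$w{\left(S \right)} = 0$
$\left(22133 - 23654\right) + w{\left(-37 \right)} = \left(22133 - 23654\right) + 0 = -1521 + 0 = -1521$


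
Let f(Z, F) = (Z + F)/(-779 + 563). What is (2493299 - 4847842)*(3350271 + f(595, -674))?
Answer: -1703885326337945/216 ≈ -7.8884e+12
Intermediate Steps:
f(Z, F) = -F/216 - Z/216 (f(Z, F) = (F + Z)/(-216) = (F + Z)*(-1/216) = -F/216 - Z/216)
(2493299 - 4847842)*(3350271 + f(595, -674)) = (2493299 - 4847842)*(3350271 + (-1/216*(-674) - 1/216*595)) = -2354543*(3350271 + (337/108 - 595/216)) = -2354543*(3350271 + 79/216) = -2354543*723658615/216 = -1703885326337945/216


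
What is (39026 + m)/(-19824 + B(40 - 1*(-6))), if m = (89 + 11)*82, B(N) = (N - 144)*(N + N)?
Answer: -23613/14420 ≈ -1.6375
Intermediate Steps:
B(N) = 2*N*(-144 + N) (B(N) = (-144 + N)*(2*N) = 2*N*(-144 + N))
m = 8200 (m = 100*82 = 8200)
(39026 + m)/(-19824 + B(40 - 1*(-6))) = (39026 + 8200)/(-19824 + 2*(40 - 1*(-6))*(-144 + (40 - 1*(-6)))) = 47226/(-19824 + 2*(40 + 6)*(-144 + (40 + 6))) = 47226/(-19824 + 2*46*(-144 + 46)) = 47226/(-19824 + 2*46*(-98)) = 47226/(-19824 - 9016) = 47226/(-28840) = 47226*(-1/28840) = -23613/14420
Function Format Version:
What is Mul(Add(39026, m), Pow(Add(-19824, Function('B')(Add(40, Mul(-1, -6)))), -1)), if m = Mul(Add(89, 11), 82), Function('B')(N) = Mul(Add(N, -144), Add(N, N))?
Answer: Rational(-23613, 14420) ≈ -1.6375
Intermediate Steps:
Function('B')(N) = Mul(2, N, Add(-144, N)) (Function('B')(N) = Mul(Add(-144, N), Mul(2, N)) = Mul(2, N, Add(-144, N)))
m = 8200 (m = Mul(100, 82) = 8200)
Mul(Add(39026, m), Pow(Add(-19824, Function('B')(Add(40, Mul(-1, -6)))), -1)) = Mul(Add(39026, 8200), Pow(Add(-19824, Mul(2, Add(40, Mul(-1, -6)), Add(-144, Add(40, Mul(-1, -6))))), -1)) = Mul(47226, Pow(Add(-19824, Mul(2, Add(40, 6), Add(-144, Add(40, 6)))), -1)) = Mul(47226, Pow(Add(-19824, Mul(2, 46, Add(-144, 46))), -1)) = Mul(47226, Pow(Add(-19824, Mul(2, 46, -98)), -1)) = Mul(47226, Pow(Add(-19824, -9016), -1)) = Mul(47226, Pow(-28840, -1)) = Mul(47226, Rational(-1, 28840)) = Rational(-23613, 14420)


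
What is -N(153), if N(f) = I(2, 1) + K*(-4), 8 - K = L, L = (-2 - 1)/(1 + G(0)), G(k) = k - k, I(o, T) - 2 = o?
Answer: 40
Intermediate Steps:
I(o, T) = 2 + o
G(k) = 0
L = -3 (L = (-2 - 1)/(1 + 0) = -3/1 = -3*1 = -3)
K = 11 (K = 8 - 1*(-3) = 8 + 3 = 11)
N(f) = -40 (N(f) = (2 + 2) + 11*(-4) = 4 - 44 = -40)
-N(153) = -1*(-40) = 40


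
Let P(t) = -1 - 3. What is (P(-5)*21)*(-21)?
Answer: 1764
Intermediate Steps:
P(t) = -4
(P(-5)*21)*(-21) = -4*21*(-21) = -84*(-21) = 1764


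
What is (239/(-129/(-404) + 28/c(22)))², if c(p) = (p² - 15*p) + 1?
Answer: 223986543792400/980128249 ≈ 2.2853e+5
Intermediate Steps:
c(p) = 1 + p² - 15*p
(239/(-129/(-404) + 28/c(22)))² = (239/(-129/(-404) + 28/(1 + 22² - 15*22)))² = (239/(-129*(-1/404) + 28/(1 + 484 - 330)))² = (239/(129/404 + 28/155))² = (239/(31307/62620))² = (239*(62620/31307))² = (14966180/31307)² = 223986543792400/980128249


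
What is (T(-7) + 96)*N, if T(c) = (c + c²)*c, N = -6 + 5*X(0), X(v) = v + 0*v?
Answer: 1188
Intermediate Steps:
X(v) = v (X(v) = v + 0 = v)
N = -6 (N = -6 + 5*0 = -6 + 0 = -6)
T(c) = c*(c + c²)
(T(-7) + 96)*N = ((-7)²*(1 - 7) + 96)*(-6) = (49*(-6) + 96)*(-6) = (-294 + 96)*(-6) = -198*(-6) = 1188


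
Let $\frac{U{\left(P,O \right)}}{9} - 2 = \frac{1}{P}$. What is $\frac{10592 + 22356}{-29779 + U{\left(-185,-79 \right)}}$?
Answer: $- \frac{3047690}{2752897} \approx -1.1071$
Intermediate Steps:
$U{\left(P,O \right)} = 18 + \frac{9}{P}$
$\frac{10592 + 22356}{-29779 + U{\left(-185,-79 \right)}} = \frac{10592 + 22356}{-29779 + \left(18 + \frac{9}{-185}\right)} = \frac{32948}{-29779 + \left(18 + 9 \left(- \frac{1}{185}\right)\right)} = \frac{32948}{-29779 + \left(18 - \frac{9}{185}\right)} = \frac{32948}{-29779 + \frac{3321}{185}} = \frac{32948}{- \frac{5505794}{185}} = 32948 \left(- \frac{185}{5505794}\right) = - \frac{3047690}{2752897}$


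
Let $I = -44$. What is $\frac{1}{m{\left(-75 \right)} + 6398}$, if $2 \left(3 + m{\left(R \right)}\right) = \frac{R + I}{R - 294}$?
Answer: $\frac{738}{4719629} \approx 0.00015637$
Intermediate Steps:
$m{\left(R \right)} = -3 + \frac{-44 + R}{2 \left(-294 + R\right)}$ ($m{\left(R \right)} = -3 + \frac{\left(R - 44\right) \frac{1}{R - 294}}{2} = -3 + \frac{\left(-44 + R\right) \frac{1}{-294 + R}}{2} = -3 + \frac{\frac{1}{-294 + R} \left(-44 + R\right)}{2} = -3 + \frac{-44 + R}{2 \left(-294 + R\right)}$)
$\frac{1}{m{\left(-75 \right)} + 6398} = \frac{1}{\frac{5 \left(344 - -75\right)}{2 \left(-294 - 75\right)} + 6398} = \frac{1}{\frac{5 \left(344 + 75\right)}{2 \left(-369\right)} + 6398} = \frac{1}{\frac{5}{2} \left(- \frac{1}{369}\right) 419 + 6398} = \frac{1}{- \frac{2095}{738} + 6398} = \frac{1}{\frac{4719629}{738}} = \frac{738}{4719629}$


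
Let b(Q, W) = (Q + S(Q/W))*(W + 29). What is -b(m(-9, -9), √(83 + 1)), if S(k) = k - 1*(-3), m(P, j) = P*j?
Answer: -2517 - 3135*√21/14 ≈ -3543.2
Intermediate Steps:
S(k) = 3 + k (S(k) = k + 3 = 3 + k)
b(Q, W) = (29 + W)*(3 + Q + Q/W) (b(Q, W) = (Q + (3 + Q/W))*(W + 29) = (3 + Q + Q/W)*(29 + W) = (29 + W)*(3 + Q + Q/W))
-b(m(-9, -9), √(83 + 1)) = -(87 + 3*√(83 + 1) + 30*(-9*(-9)) + (-9*(-9))*√(83 + 1) + 29*(-9*(-9))/(√(83 + 1))) = -(87 + 3*√84 + 30*81 + 81*√84 + 29*81/√84) = -(87 + 3*(2*√21) + 2430 + 81*(2*√21) + 29*81/(2*√21)) = -(87 + 6*√21 + 2430 + 162*√21 + 29*81*(√21/42)) = -(87 + 6*√21 + 2430 + 162*√21 + 783*√21/14) = -(2517 + 3135*√21/14) = -2517 - 3135*√21/14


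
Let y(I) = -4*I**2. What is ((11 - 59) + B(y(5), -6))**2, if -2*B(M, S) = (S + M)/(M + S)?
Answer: 9409/4 ≈ 2352.3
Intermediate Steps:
B(M, S) = -1/2 (B(M, S) = -(S + M)/(2*(M + S)) = -(M + S)/(2*(M + S)) = -1/2*1 = -1/2)
((11 - 59) + B(y(5), -6))**2 = ((11 - 59) - 1/2)**2 = (-48 - 1/2)**2 = (-97/2)**2 = 9409/4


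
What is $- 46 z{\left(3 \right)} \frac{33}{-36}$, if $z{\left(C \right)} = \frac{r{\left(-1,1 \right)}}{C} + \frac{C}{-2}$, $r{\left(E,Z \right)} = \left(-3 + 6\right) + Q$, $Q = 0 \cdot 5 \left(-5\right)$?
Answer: $- \frac{253}{12} \approx -21.083$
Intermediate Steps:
$Q = 0$ ($Q = 0 \left(-5\right) = 0$)
$r{\left(E,Z \right)} = 3$ ($r{\left(E,Z \right)} = \left(-3 + 6\right) + 0 = 3 + 0 = 3$)
$z{\left(C \right)} = \frac{3}{C} - \frac{C}{2}$ ($z{\left(C \right)} = \frac{3}{C} + \frac{C}{-2} = \frac{3}{C} + C \left(- \frac{1}{2}\right) = \frac{3}{C} - \frac{C}{2}$)
$- 46 z{\left(3 \right)} \frac{33}{-36} = - 46 \left(\frac{3}{3} - \frac{3}{2}\right) \frac{33}{-36} = - 46 \left(3 \cdot \frac{1}{3} - \frac{3}{2}\right) 33 \left(- \frac{1}{36}\right) = - 46 \left(1 - \frac{3}{2}\right) \left(- \frac{11}{12}\right) = \left(-46\right) \left(- \frac{1}{2}\right) \left(- \frac{11}{12}\right) = 23 \left(- \frac{11}{12}\right) = - \frac{253}{12}$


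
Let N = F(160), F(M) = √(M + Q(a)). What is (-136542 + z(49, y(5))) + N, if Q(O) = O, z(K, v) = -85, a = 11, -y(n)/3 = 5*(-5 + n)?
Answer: -136627 + 3*√19 ≈ -1.3661e+5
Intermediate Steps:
y(n) = 75 - 15*n (y(n) = -15*(-5 + n) = -3*(-25 + 5*n) = 75 - 15*n)
F(M) = √(11 + M) (F(M) = √(M + 11) = √(11 + M))
N = 3*√19 (N = √(11 + 160) = √171 = 3*√19 ≈ 13.077)
(-136542 + z(49, y(5))) + N = (-136542 - 85) + 3*√19 = -136627 + 3*√19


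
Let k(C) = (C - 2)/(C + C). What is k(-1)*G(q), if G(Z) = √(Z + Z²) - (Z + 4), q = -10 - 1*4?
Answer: 15 + 3*√182/2 ≈ 35.236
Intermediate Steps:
k(C) = (-2 + C)/(2*C) (k(C) = (-2 + C)/((2*C)) = (-2 + C)*(1/(2*C)) = (-2 + C)/(2*C))
q = -14 (q = -10 - 4 = -14)
G(Z) = -4 + √(Z + Z²) - Z (G(Z) = √(Z + Z²) - (4 + Z) = √(Z + Z²) + (-4 - Z) = -4 + √(Z + Z²) - Z)
k(-1)*G(q) = ((½)*(-2 - 1)/(-1))*(-4 + √(-14*(1 - 14)) - 1*(-14)) = ((½)*(-1)*(-3))*(-4 + √(-14*(-13)) + 14) = 3*(-4 + √182 + 14)/2 = 3*(10 + √182)/2 = 15 + 3*√182/2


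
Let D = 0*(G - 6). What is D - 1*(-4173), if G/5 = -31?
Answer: 4173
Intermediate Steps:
G = -155 (G = 5*(-31) = -155)
D = 0 (D = 0*(-155 - 6) = 0*(-161) = 0)
D - 1*(-4173) = 0 - 1*(-4173) = 0 + 4173 = 4173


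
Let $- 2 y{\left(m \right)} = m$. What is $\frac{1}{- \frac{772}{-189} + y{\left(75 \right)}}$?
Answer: $- \frac{378}{12631} \approx -0.029926$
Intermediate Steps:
$y{\left(m \right)} = - \frac{m}{2}$
$\frac{1}{- \frac{772}{-189} + y{\left(75 \right)}} = \frac{1}{- \frac{772}{-189} - \frac{75}{2}} = \frac{1}{\left(-772\right) \left(- \frac{1}{189}\right) - \frac{75}{2}} = \frac{1}{\frac{772}{189} - \frac{75}{2}} = \frac{1}{- \frac{12631}{378}} = - \frac{378}{12631}$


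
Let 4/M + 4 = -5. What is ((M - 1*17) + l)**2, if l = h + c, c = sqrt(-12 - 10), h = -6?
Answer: 42739/81 - 422*I*sqrt(22)/9 ≈ 527.64 - 219.93*I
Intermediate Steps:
c = I*sqrt(22) (c = sqrt(-22) = I*sqrt(22) ≈ 4.6904*I)
M = -4/9 (M = 4/(-4 - 5) = 4/(-9) = 4*(-1/9) = -4/9 ≈ -0.44444)
l = -6 + I*sqrt(22) ≈ -6.0 + 4.6904*I
((M - 1*17) + l)**2 = ((-4/9 - 1*17) + (-6 + I*sqrt(22)))**2 = ((-4/9 - 17) + (-6 + I*sqrt(22)))**2 = (-157/9 + (-6 + I*sqrt(22)))**2 = (-211/9 + I*sqrt(22))**2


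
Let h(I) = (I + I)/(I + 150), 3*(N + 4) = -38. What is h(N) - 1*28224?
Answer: -112897/4 ≈ -28224.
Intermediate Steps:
N = -50/3 (N = -4 + (⅓)*(-38) = -4 - 38/3 = -50/3 ≈ -16.667)
h(I) = 2*I/(150 + I) (h(I) = (2*I)/(150 + I) = 2*I/(150 + I))
h(N) - 1*28224 = 2*(-50/3)/(150 - 50/3) - 1*28224 = 2*(-50/3)/(400/3) - 28224 = 2*(-50/3)*(3/400) - 28224 = -¼ - 28224 = -112897/4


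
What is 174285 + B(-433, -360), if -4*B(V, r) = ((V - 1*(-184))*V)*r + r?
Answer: 9877905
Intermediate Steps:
B(V, r) = -r/4 - V*r*(184 + V)/4 (B(V, r) = -(((V - 1*(-184))*V)*r + r)/4 = -(((V + 184)*V)*r + r)/4 = -(((184 + V)*V)*r + r)/4 = -((V*(184 + V))*r + r)/4 = -(V*r*(184 + V) + r)/4 = -(r + V*r*(184 + V))/4 = -r/4 - V*r*(184 + V)/4)
174285 + B(-433, -360) = 174285 - ¼*(-360)*(1 + (-433)² + 184*(-433)) = 174285 - ¼*(-360)*(1 + 187489 - 79672) = 174285 - ¼*(-360)*107818 = 174285 + 9703620 = 9877905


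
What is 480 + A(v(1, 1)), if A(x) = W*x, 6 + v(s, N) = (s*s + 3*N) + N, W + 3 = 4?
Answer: 479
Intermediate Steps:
W = 1 (W = -3 + 4 = 1)
v(s, N) = -6 + s² + 4*N (v(s, N) = -6 + ((s*s + 3*N) + N) = -6 + ((s² + 3*N) + N) = -6 + (s² + 4*N) = -6 + s² + 4*N)
A(x) = x (A(x) = 1*x = x)
480 + A(v(1, 1)) = 480 + (-6 + 1² + 4*1) = 480 + (-6 + 1 + 4) = 480 - 1 = 479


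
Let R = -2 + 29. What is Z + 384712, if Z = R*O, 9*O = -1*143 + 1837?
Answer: 389794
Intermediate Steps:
R = 27
O = 1694/9 (O = (-1*143 + 1837)/9 = (-143 + 1837)/9 = (⅑)*1694 = 1694/9 ≈ 188.22)
Z = 5082 (Z = 27*(1694/9) = 5082)
Z + 384712 = 5082 + 384712 = 389794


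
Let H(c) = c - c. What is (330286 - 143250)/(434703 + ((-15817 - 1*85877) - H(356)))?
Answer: 187036/333009 ≈ 0.56165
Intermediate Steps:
H(c) = 0
(330286 - 143250)/(434703 + ((-15817 - 1*85877) - H(356))) = (330286 - 143250)/(434703 + ((-15817 - 1*85877) - 1*0)) = 187036/(434703 + ((-15817 - 85877) + 0)) = 187036/(434703 + (-101694 + 0)) = 187036/(434703 - 101694) = 187036/333009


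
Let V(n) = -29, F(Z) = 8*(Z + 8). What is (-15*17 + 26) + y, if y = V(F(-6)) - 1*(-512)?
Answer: 254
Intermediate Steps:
F(Z) = 64 + 8*Z (F(Z) = 8*(8 + Z) = 64 + 8*Z)
y = 483 (y = -29 - 1*(-512) = -29 + 512 = 483)
(-15*17 + 26) + y = (-15*17 + 26) + 483 = (-255 + 26) + 483 = -229 + 483 = 254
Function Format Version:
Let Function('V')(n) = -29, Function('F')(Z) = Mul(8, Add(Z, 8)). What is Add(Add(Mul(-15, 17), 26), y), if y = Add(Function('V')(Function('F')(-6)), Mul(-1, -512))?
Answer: 254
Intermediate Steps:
Function('F')(Z) = Add(64, Mul(8, Z)) (Function('F')(Z) = Mul(8, Add(8, Z)) = Add(64, Mul(8, Z)))
y = 483 (y = Add(-29, Mul(-1, -512)) = Add(-29, 512) = 483)
Add(Add(Mul(-15, 17), 26), y) = Add(Add(Mul(-15, 17), 26), 483) = Add(Add(-255, 26), 483) = Add(-229, 483) = 254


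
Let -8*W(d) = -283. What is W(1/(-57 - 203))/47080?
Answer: 283/376640 ≈ 0.00075138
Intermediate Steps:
W(d) = 283/8 (W(d) = -⅛*(-283) = 283/8)
W(1/(-57 - 203))/47080 = (283/8)/47080 = (283/8)*(1/47080) = 283/376640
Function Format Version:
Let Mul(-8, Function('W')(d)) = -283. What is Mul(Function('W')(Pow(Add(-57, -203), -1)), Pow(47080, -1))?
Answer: Rational(283, 376640) ≈ 0.00075138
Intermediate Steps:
Function('W')(d) = Rational(283, 8) (Function('W')(d) = Mul(Rational(-1, 8), -283) = Rational(283, 8))
Mul(Function('W')(Pow(Add(-57, -203), -1)), Pow(47080, -1)) = Mul(Rational(283, 8), Pow(47080, -1)) = Mul(Rational(283, 8), Rational(1, 47080)) = Rational(283, 376640)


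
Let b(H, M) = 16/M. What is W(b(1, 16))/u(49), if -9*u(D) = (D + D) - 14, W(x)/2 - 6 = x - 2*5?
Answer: 9/14 ≈ 0.64286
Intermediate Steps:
W(x) = -8 + 2*x (W(x) = 12 + 2*(x - 2*5) = 12 + 2*(x - 10) = 12 + 2*(-10 + x) = 12 + (-20 + 2*x) = -8 + 2*x)
u(D) = 14/9 - 2*D/9 (u(D) = -((D + D) - 14)/9 = -(2*D - 14)/9 = -(-14 + 2*D)/9 = 14/9 - 2*D/9)
W(b(1, 16))/u(49) = (-8 + 2*(16/16))/(14/9 - 2/9*49) = (-8 + 2*(16*(1/16)))/(14/9 - 98/9) = (-8 + 2*1)/(-28/3) = (-8 + 2)*(-3/28) = -6*(-3/28) = 9/14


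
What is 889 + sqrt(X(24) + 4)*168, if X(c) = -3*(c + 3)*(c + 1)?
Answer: 889 + 168*I*sqrt(2021) ≈ 889.0 + 7552.5*I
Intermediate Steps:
X(c) = -3*(1 + c)*(3 + c) (X(c) = -3*(3 + c)*(1 + c) = -3*(1 + c)*(3 + c))
889 + sqrt(X(24) + 4)*168 = 889 + sqrt((-9 - 12*24 - 3*24**2) + 4)*168 = 889 + sqrt((-9 - 288 - 3*576) + 4)*168 = 889 + sqrt((-9 - 288 - 1728) + 4)*168 = 889 + sqrt(-2025 + 4)*168 = 889 + sqrt(-2021)*168 = 889 + (I*sqrt(2021))*168 = 889 + 168*I*sqrt(2021)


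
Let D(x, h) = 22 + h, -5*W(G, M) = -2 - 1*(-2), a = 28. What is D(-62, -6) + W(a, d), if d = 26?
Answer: 16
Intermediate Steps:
W(G, M) = 0 (W(G, M) = -(-2 - 1*(-2))/5 = -(-2 + 2)/5 = -⅕*0 = 0)
D(-62, -6) + W(a, d) = (22 - 6) + 0 = 16 + 0 = 16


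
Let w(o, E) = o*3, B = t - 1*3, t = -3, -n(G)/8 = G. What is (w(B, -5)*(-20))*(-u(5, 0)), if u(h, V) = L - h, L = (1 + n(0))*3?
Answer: 720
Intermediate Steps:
n(G) = -8*G
L = 3 (L = (1 - 8*0)*3 = (1 + 0)*3 = 1*3 = 3)
u(h, V) = 3 - h
B = -6 (B = -3 - 1*3 = -3 - 3 = -6)
w(o, E) = 3*o
(w(B, -5)*(-20))*(-u(5, 0)) = ((3*(-6))*(-20))*(-(3 - 1*5)) = (-18*(-20))*(-(3 - 5)) = 360*(-1*(-2)) = 360*2 = 720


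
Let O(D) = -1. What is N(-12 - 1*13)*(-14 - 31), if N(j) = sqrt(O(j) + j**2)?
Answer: -180*sqrt(39) ≈ -1124.1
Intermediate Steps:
N(j) = sqrt(-1 + j**2)
N(-12 - 1*13)*(-14 - 31) = sqrt(-1 + (-12 - 1*13)**2)*(-14 - 31) = sqrt(-1 + (-12 - 13)**2)*(-45) = sqrt(-1 + (-25)**2)*(-45) = sqrt(-1 + 625)*(-45) = sqrt(624)*(-45) = (4*sqrt(39))*(-45) = -180*sqrt(39)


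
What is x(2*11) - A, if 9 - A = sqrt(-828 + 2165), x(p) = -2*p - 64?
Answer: -117 + sqrt(1337) ≈ -80.435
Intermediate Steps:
x(p) = -64 - 2*p
A = 9 - sqrt(1337) (A = 9 - sqrt(-828 + 2165) = 9 - sqrt(1337) ≈ -27.565)
x(2*11) - A = (-64 - 4*11) - (9 - sqrt(1337)) = (-64 - 2*22) + (-9 + sqrt(1337)) = (-64 - 44) + (-9 + sqrt(1337)) = -108 + (-9 + sqrt(1337)) = -117 + sqrt(1337)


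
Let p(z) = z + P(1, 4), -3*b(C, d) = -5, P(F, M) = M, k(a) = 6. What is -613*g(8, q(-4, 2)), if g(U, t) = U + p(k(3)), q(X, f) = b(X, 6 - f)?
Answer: -11034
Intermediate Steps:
b(C, d) = 5/3 (b(C, d) = -⅓*(-5) = 5/3)
q(X, f) = 5/3
p(z) = 4 + z (p(z) = z + 4 = 4 + z)
g(U, t) = 10 + U (g(U, t) = U + (4 + 6) = U + 10 = 10 + U)
-613*g(8, q(-4, 2)) = -613*(10 + 8) = -613*18 = -11034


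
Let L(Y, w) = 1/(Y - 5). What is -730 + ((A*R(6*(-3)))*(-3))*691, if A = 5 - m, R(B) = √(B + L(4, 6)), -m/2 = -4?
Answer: -730 + 6219*I*√19 ≈ -730.0 + 27108.0*I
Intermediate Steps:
m = 8 (m = -2*(-4) = 8)
L(Y, w) = 1/(-5 + Y)
R(B) = √(-1 + B) (R(B) = √(B + 1/(-5 + 4)) = √(B + 1/(-1)) = √(B - 1) = √(-1 + B))
A = -3 (A = 5 - 1*8 = 5 - 8 = -3)
-730 + ((A*R(6*(-3)))*(-3))*691 = -730 + (-3*√(-1 + 6*(-3))*(-3))*691 = -730 + (-3*√(-1 - 18)*(-3))*691 = -730 + (-3*I*√19*(-3))*691 = -730 + (9*I*√19)*691 = -730 + 6219*I*√19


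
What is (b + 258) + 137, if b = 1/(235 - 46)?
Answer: 74656/189 ≈ 395.01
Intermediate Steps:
b = 1/189 ≈ 0.0052910
(b + 258) + 137 = (1/189 + 258) + 137 = 48763/189 + 137 = 74656/189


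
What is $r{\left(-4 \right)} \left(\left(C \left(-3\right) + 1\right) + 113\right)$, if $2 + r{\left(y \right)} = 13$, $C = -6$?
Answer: $1452$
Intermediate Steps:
$r{\left(y \right)} = 11$ ($r{\left(y \right)} = -2 + 13 = 11$)
$r{\left(-4 \right)} \left(\left(C \left(-3\right) + 1\right) + 113\right) = 11 \left(\left(\left(-6\right) \left(-3\right) + 1\right) + 113\right) = 11 \left(\left(18 + 1\right) + 113\right) = 11 \left(19 + 113\right) = 11 \cdot 132 = 1452$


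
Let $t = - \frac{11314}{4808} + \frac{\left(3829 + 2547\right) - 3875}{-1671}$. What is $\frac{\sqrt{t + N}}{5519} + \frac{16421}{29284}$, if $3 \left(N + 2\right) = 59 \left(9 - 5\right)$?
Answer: $\frac{16421}{29284} + \frac{\sqrt{293760504288219}}{11085143298} \approx 0.5623$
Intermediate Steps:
$N = \frac{230}{3}$ ($N = -2 + \frac{59 \left(9 - 5\right)}{3} = -2 + \frac{59 \cdot 4}{3} = -2 + \frac{1}{3} \cdot 236 = -2 + \frac{236}{3} = \frac{230}{3} \approx 76.667$)
$t = - \frac{15465251}{4017084}$ ($t = \left(-11314\right) \frac{1}{4808} + \left(6376 - 3875\right) \left(- \frac{1}{1671}\right) = - \frac{5657}{2404} + 2501 \left(- \frac{1}{1671}\right) = - \frac{5657}{2404} - \frac{2501}{1671} = - \frac{15465251}{4017084} \approx -3.8499$)
$\frac{\sqrt{t + N}}{5519} + \frac{16421}{29284} = \frac{\sqrt{- \frac{15465251}{4017084} + \frac{230}{3}}}{5519} + \frac{16421}{29284} = \sqrt{\frac{292511189}{4017084}} \cdot \frac{1}{5519} + 16421 \cdot \frac{1}{29284} = \frac{\sqrt{293760504288219}}{2008542} \cdot \frac{1}{5519} + \frac{16421}{29284} = \frac{\sqrt{293760504288219}}{11085143298} + \frac{16421}{29284} = \frac{16421}{29284} + \frac{\sqrt{293760504288219}}{11085143298}$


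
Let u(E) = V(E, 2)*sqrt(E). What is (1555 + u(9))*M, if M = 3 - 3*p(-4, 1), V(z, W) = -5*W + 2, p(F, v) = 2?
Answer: -4593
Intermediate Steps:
V(z, W) = 2 - 5*W
M = -3 (M = 3 - 3*2 = 3 - 6 = -3)
u(E) = -8*sqrt(E) (u(E) = (2 - 5*2)*sqrt(E) = (2 - 10)*sqrt(E) = -8*sqrt(E))
(1555 + u(9))*M = (1555 - 8*sqrt(9))*(-3) = (1555 - 8*3)*(-3) = (1555 - 24)*(-3) = 1531*(-3) = -4593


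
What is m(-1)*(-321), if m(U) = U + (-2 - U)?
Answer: 642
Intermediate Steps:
m(U) = -2
m(-1)*(-321) = -2*(-321) = 642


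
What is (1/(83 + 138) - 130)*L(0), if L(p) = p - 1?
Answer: 28729/221 ≈ 130.00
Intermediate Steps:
L(p) = -1 + p
(1/(83 + 138) - 130)*L(0) = (1/(83 + 138) - 130)*(-1 + 0) = (1/221 - 130)*(-1) = -28729/221*(-1) = 28729/221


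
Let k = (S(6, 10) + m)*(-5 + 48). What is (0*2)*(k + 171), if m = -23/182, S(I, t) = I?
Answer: 0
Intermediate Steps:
m = -23/182 (m = -23*1/182 = -23/182 ≈ -0.12637)
k = 45967/182 (k = (6 - 23/182)*(-5 + 48) = (1069/182)*43 = 45967/182 ≈ 252.57)
(0*2)*(k + 171) = (0*2)*(45967/182 + 171) = 0*(77089/182) = 0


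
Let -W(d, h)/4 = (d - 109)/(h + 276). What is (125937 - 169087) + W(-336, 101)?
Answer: -16265770/377 ≈ -43145.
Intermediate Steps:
W(d, h) = -4*(-109 + d)/(276 + h) (W(d, h) = -4*(d - 109)/(h + 276) = -4*(-109 + d)/(276 + h))
(125937 - 169087) + W(-336, 101) = (125937 - 169087) + 4*(109 - 1*(-336))/(276 + 101) = -43150 + 4*(109 + 336)/377 = -43150 + 4*(1/377)*445 = -43150 + 1780/377 = -16265770/377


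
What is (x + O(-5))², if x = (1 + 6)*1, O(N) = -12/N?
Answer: 2209/25 ≈ 88.360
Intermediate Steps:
x = 7 (x = 7*1 = 7)
(x + O(-5))² = (7 - 12/(-5))² = (7 - 12*(-⅕))² = (7 + 12/5)² = (47/5)² = 2209/25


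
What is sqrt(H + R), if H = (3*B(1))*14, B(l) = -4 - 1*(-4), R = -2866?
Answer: I*sqrt(2866) ≈ 53.535*I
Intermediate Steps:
B(l) = 0 (B(l) = -4 + 4 = 0)
H = 0 (H = (3*0)*14 = 0*14 = 0)
sqrt(H + R) = sqrt(0 - 2866) = sqrt(-2866) = I*sqrt(2866)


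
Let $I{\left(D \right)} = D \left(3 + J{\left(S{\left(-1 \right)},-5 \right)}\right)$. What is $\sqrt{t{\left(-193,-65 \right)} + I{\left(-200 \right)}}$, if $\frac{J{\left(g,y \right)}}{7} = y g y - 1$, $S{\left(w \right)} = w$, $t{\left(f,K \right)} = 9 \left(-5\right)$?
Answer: $\sqrt{35755} \approx 189.09$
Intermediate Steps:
$t{\left(f,K \right)} = -45$
$J{\left(g,y \right)} = -7 + 7 g y^{2}$ ($J{\left(g,y \right)} = 7 \left(y g y - 1\right) = 7 \left(g y y - 1\right) = 7 \left(g y^{2} - 1\right) = 7 \left(-1 + g y^{2}\right) = -7 + 7 g y^{2}$)
$I{\left(D \right)} = - 179 D$ ($I{\left(D \right)} = D \left(3 + \left(-7 + 7 \left(-1\right) \left(-5\right)^{2}\right)\right) = D \left(3 + \left(-7 + 7 \left(-1\right) 25\right)\right) = D \left(3 - 182\right) = D \left(-179\right) = - 179 D$)
$\sqrt{t{\left(-193,-65 \right)} + I{\left(-200 \right)}} = \sqrt{-45 - -35800} = \sqrt{-45 + 35800} = \sqrt{35755}$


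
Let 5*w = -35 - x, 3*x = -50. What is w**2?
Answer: 121/9 ≈ 13.444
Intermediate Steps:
x = -50/3 (x = (1/3)*(-50) = -50/3 ≈ -16.667)
w = -11/3 (w = (-35 - 1*(-50/3))/5 = (-35 + 50/3)/5 = (1/5)*(-55/3) = -11/3 ≈ -3.6667)
w**2 = (-11/3)**2 = 121/9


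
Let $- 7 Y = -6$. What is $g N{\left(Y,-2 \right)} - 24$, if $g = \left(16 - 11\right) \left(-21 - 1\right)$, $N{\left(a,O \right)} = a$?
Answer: $- \frac{828}{7} \approx -118.29$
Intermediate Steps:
$Y = \frac{6}{7}$ ($Y = \left(- \frac{1}{7}\right) \left(-6\right) = \frac{6}{7} \approx 0.85714$)
$g = -110$ ($g = 5 \left(-22\right) = -110$)
$g N{\left(Y,-2 \right)} - 24 = \left(-110\right) \frac{6}{7} - 24 = - \frac{660}{7} - 24 = - \frac{828}{7}$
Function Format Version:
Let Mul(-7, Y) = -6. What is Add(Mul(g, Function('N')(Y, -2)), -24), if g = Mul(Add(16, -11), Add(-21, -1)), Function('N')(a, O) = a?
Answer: Rational(-828, 7) ≈ -118.29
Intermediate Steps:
Y = Rational(6, 7) (Y = Mul(Rational(-1, 7), -6) = Rational(6, 7) ≈ 0.85714)
g = -110 (g = Mul(5, -22) = -110)
Add(Mul(g, Function('N')(Y, -2)), -24) = Add(Mul(-110, Rational(6, 7)), -24) = Add(Rational(-660, 7), -24) = Rational(-828, 7)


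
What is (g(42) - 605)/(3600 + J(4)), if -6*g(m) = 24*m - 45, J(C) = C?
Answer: -1531/7208 ≈ -0.21240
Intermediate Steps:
g(m) = 15/2 - 4*m (g(m) = -(24*m - 45)/6 = -(-45 + 24*m)/6 = 15/2 - 4*m)
(g(42) - 605)/(3600 + J(4)) = ((15/2 - 4*42) - 605)/(3600 + 4) = ((15/2 - 168) - 605)/3604 = (-321/2 - 605)*(1/3604) = -1531/2*1/3604 = -1531/7208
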